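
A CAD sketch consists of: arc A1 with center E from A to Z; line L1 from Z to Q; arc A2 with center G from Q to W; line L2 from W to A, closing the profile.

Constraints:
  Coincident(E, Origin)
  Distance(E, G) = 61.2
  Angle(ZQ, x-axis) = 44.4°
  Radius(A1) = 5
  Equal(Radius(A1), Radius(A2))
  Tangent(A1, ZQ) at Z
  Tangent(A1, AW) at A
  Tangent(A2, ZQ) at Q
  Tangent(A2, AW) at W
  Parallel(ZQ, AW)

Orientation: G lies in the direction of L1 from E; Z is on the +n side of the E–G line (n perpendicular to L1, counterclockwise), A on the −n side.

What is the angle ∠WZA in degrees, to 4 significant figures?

80.72°

The slot axis is L1's direction at 44.4°, so u = (cos 44.4°, sin 44.4°) = (0.7145, 0.6997) and n = (−sin 44.4°, cos 44.4°) = (-0.6997, 0.7145). E is at the origin and G lies 61.2 along u from E, so G = 61.2·u = (43.73, 42.82). Tangency of A1 to both parallel lines with radius 5.0 puts Z and A at E ± 5.0·n: Z = (-3.498, 3.572), A = (3.498, -3.572). Equal radii place Q and W the same way about G: Q = G + 5.0·n = (40.23, 46.39), W = G − 5.0·n = (47.22, 39.25). Then cos ∠WZA = ZW·ZA / (|ZW||ZA|), giving 80.72°.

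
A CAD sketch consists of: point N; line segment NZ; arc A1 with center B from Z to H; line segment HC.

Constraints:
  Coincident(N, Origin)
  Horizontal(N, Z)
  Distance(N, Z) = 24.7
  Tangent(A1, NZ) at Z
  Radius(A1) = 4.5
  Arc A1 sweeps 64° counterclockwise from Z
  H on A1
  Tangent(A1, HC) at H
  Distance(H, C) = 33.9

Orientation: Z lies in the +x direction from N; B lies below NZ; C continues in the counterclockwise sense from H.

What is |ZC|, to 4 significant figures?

38.03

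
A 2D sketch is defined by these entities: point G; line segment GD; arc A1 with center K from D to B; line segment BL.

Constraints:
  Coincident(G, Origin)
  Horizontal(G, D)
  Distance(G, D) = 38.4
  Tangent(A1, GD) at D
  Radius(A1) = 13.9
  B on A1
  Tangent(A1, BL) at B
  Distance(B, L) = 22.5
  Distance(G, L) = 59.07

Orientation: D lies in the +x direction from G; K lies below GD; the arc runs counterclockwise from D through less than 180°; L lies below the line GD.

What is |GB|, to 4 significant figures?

36.68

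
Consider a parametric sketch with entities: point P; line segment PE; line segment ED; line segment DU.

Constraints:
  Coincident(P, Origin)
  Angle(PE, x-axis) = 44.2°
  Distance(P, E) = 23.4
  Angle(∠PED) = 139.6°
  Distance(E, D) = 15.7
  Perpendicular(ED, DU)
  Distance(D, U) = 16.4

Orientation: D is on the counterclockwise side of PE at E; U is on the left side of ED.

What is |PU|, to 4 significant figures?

33.54

∠PED = 139.6°, so ED runs at 44.2° + (180° − 139.6°) = 84.60° from the x-axis; with |ED| = 15.7, D = E + 15.7·(cos 84.60°, sin 84.60°) = (18.25, 31.94). ED is perpendicular to DU; with |DU| = 16.4 on the left of ED, U = D + 16.4·(-0.9956, 0.09411) = (1.926, 33.49). Then |PU| = |U − P| = 33.54.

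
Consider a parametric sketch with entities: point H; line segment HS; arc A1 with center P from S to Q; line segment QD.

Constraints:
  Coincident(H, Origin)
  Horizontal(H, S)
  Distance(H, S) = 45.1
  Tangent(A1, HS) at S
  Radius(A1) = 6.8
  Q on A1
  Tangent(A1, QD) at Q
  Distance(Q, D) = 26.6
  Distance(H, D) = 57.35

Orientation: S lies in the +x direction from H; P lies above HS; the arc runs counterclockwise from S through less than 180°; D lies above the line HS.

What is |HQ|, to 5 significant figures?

52.396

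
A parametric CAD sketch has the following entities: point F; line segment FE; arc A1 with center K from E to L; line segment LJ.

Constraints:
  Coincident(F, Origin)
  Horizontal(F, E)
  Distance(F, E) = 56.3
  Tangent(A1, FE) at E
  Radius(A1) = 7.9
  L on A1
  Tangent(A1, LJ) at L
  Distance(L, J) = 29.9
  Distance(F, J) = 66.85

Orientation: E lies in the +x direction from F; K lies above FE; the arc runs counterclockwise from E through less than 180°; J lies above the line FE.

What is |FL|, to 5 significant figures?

64.641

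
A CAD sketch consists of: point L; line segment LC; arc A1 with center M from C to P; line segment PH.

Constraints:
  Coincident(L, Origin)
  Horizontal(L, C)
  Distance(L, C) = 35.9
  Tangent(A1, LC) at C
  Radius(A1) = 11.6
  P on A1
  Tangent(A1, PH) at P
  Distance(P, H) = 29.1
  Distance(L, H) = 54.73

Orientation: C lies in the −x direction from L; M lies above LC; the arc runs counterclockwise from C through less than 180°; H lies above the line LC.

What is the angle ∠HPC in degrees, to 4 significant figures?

125.9°

Checks: L.y = 0.00, C.y = 0.00 ✓; |MP| = 11.60 ✓; ∠(MP, PH) = 90.00° ✓; |PH| = 29.10 ✓; |LH| = 54.73 ✓.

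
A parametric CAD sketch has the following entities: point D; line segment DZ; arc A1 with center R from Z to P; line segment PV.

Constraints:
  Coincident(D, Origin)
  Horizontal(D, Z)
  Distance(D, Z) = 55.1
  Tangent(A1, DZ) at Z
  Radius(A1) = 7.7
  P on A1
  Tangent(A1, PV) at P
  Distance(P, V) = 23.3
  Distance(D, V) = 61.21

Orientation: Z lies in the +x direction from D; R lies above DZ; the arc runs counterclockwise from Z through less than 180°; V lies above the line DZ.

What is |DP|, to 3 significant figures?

63.0

Checks: |RP| = 7.700 ✓; ∠(RP, PV) = 90.00° ✓; |PV| = 23.30 ✓; |DV| = 61.21 ✓.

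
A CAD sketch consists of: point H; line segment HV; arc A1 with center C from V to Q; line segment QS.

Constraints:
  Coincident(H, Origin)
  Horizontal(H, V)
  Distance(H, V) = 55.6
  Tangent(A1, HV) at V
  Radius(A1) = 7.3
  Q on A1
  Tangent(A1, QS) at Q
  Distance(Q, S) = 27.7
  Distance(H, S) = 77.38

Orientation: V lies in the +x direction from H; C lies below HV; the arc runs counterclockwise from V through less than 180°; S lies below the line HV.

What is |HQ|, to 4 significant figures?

52.10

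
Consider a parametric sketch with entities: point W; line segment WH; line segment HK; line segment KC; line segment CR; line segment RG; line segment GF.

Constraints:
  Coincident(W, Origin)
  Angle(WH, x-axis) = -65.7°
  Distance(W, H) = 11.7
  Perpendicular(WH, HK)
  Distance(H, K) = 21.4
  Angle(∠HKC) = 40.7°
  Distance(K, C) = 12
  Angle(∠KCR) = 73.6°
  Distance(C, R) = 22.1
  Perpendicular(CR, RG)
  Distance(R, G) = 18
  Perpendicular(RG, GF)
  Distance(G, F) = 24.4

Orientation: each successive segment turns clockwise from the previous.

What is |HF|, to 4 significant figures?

29.76

W is at the origin; WH runs at -65.7° with length 11.7, so H = (4.815, -10.66). WH is perpendicular to HK, so HK runs at -155.7°; with |HK| = 21.4, K = (-14.69, -19.47). ∠HKC = 40.7° gives KC at 65.00° from the x-axis; with |KC| = 12.0, C = (-9.618, -8.594). ∠KCR = 73.6° gives CR at -41.40° from the x-axis; with |CR| = 22.1, R = (6.960, -23.21). The perpendicularity gives RG at right angles to CR, so RG runs at -131.4°; with |RG| = 18.0, G = (-4.944, -36.71). RG ⟂ GF, so GF runs at 138.6°; with |GF| = 24.4, F = (-23.25, -20.58). Then |HF| = |F − H| = 29.76.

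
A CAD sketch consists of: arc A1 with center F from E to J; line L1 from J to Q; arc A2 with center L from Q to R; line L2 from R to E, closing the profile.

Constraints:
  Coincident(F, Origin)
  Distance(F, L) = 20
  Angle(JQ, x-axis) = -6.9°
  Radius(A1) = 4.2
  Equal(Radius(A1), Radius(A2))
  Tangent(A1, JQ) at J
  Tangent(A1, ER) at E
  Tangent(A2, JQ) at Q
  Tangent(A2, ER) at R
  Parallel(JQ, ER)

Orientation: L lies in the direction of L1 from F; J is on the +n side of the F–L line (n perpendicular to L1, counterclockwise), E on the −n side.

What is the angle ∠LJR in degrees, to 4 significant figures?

10.92°

The slot axis is L1's direction at -6.9°, so u = (cos -6.9°, sin -6.9°) = (0.9928, -0.1201) and n = (−sin -6.9°, cos -6.9°) = (0.1201, 0.9928). F is at the origin and L lies 20.0 along u from F, so L = 20.0·u = (19.86, -2.403). Tangency of A1 to both parallel lines with radius 4.2 puts J and E at F ± 4.2·n: J = (0.5046, 4.170), E = (-0.5046, -4.170). Equal radii place Q and R the same way about L: Q = L + 4.2·n = (20.36, 1.767), R = L − 4.2·n = (19.35, -6.572). Then cos ∠LJR = JL·JR / (|JL||JR|), giving 10.92°.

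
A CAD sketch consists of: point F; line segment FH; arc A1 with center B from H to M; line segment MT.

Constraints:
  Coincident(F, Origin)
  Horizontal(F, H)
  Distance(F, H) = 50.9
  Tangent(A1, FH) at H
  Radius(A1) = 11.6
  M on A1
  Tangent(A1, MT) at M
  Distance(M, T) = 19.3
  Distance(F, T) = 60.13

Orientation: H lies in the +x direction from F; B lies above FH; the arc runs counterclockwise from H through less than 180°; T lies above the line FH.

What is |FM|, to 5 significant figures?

63.133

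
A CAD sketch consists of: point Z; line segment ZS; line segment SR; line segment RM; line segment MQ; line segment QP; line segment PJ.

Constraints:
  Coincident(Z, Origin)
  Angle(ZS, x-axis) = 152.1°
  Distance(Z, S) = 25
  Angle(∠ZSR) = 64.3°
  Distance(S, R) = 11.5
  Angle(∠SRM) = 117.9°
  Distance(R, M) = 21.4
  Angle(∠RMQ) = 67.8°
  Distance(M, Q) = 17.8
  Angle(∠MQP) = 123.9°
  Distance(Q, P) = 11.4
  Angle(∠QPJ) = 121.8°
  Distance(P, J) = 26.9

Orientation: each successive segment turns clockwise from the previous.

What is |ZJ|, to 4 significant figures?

36.58

Z is at the origin; ZS runs at 152.1° with length 25.0, so S = (-22.09, 11.70). ∠ZSR = 64.3° gives SR at 36.40° from the x-axis; with |SR| = 11.5, R = (-12.84, 18.52). ∠SRM = 117.9° gives RM at -25.70° from the x-axis; with |RM| = 21.4, M = (6.445, 9.242). ∠RMQ = 67.8° gives MQ at -137.9° from the x-axis; with |MQ| = 17.8, Q = (-6.762, -2.691). ∠MQP = 123.9° gives QP at 166.0° from the x-axis; with |QP| = 11.4, P = (-17.82, 0.06657). ∠QPJ = 121.8° gives PJ at 107.8° from the x-axis; with |PJ| = 26.9, J = (-26.05, 25.68). Then |ZJ| = |J − Z| = 36.58.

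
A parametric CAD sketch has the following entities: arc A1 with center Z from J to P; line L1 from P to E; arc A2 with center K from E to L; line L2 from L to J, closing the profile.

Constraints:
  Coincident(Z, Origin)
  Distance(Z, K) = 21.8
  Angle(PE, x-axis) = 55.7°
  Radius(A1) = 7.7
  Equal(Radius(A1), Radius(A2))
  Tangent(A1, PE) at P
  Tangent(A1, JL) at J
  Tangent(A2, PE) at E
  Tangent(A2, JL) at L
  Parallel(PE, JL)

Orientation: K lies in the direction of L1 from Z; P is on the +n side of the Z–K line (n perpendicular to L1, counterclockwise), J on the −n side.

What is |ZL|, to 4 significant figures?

23.12

The slot axis is L1's direction at 55.7°, so u = (cos 55.7°, sin 55.7°) = (0.5635, 0.8261) and n = (−sin 55.7°, cos 55.7°) = (-0.8261, 0.5635). Z is at the origin and K lies 21.8 along u from Z, so K = 21.8·u = (12.28, 18.01). Tangency of A1 to both parallel lines with radius 7.7 puts P and J at Z ± 7.7·n: P = (-6.361, 4.339), J = (6.361, -4.339). Equal radii place E and L the same way about K: E = K + 7.7·n = (5.924, 22.35), L = K − 7.7·n = (18.65, 13.67). Then |ZL| = |L − Z| = 23.12.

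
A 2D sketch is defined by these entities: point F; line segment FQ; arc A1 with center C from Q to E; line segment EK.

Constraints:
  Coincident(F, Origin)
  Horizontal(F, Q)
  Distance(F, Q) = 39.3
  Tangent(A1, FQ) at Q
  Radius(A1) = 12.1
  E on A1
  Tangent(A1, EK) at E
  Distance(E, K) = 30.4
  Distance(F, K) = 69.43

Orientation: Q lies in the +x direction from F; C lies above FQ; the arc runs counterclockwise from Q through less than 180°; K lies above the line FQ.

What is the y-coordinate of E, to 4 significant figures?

9.769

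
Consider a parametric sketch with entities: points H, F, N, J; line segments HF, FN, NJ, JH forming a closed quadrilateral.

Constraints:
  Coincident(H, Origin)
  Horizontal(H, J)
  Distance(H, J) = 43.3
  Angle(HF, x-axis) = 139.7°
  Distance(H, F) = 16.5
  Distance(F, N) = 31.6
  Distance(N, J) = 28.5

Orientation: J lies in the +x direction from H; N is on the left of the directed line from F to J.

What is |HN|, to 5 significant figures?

23.743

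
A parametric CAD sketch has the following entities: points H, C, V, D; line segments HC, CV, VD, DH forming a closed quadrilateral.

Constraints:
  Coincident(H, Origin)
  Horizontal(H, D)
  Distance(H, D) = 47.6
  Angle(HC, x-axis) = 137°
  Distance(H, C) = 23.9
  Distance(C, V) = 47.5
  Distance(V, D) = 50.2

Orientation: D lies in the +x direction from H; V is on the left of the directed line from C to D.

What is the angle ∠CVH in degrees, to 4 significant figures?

28.90°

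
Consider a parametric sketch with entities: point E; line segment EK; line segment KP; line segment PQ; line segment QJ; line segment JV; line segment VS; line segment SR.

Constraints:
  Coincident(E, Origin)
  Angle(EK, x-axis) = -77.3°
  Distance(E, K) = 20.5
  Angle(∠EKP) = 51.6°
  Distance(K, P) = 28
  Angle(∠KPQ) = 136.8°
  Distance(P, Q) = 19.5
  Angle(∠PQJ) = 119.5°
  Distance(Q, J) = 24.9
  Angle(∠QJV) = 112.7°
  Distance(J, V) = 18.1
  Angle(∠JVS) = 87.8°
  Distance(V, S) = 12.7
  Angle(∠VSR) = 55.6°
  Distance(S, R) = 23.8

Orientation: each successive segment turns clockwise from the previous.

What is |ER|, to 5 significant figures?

34.002

∠JVS = 87.8° gives VS at -108.90° from the x-axis; with |VS| = 12.7, S = (1.2844, 12.361). ∠VSR = 55.6° gives SR at 126.70° from the x-axis; with |SR| = 23.8, R = (-12.939, 31.443). Then |ER| = |R − E| = 34.002.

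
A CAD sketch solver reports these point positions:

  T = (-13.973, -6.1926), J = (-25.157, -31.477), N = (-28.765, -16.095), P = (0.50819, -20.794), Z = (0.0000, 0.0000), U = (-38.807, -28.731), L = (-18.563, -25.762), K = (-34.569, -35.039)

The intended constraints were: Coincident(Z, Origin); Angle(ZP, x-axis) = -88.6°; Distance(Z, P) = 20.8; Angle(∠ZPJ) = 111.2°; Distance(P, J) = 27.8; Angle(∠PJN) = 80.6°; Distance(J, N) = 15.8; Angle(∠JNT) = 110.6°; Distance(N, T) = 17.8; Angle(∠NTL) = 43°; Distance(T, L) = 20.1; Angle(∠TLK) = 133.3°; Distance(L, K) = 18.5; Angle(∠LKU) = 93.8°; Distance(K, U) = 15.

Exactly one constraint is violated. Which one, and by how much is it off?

Distance(K, U) = 15 — off by 7.40.

Z = (0.00, 0.00) ✓; ZP at -88.60° ✓; |ZP| = 20.80 ✓; ∠ZPJ = 111.2° ✓; |PJ| = 27.80 ✓; ∠PJN = 80.60° ✓; |JN| = 15.80 ✓; ∠JNT = 110.6° ✓; |NT| = 17.80 ✓; ∠NTL = 43.00° ✓; |TL| = 20.10 ✓; ∠TLK = 133.3° ✓; |LK| = 18.50 ✓; ∠LKU = 93.80° ✓; |KU| = 7.599 ✗.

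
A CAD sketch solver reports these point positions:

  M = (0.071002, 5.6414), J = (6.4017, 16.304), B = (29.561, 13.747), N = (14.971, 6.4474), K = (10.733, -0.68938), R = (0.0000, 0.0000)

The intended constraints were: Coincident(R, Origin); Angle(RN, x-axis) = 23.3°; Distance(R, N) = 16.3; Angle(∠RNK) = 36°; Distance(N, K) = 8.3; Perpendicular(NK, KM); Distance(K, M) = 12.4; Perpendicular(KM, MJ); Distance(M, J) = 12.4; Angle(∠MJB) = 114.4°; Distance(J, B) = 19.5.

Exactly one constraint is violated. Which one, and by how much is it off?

Distance(J, B) = 19.5 — off by 3.80.

R = (0.00, 0.00) ✓; RN at 23.30° ✓; |RN| = 16.30 ✓; ∠RNK = 36.00° ✓; |NK| = 8.300 ✓; ∠(NK, KM) = 90.00° ✓; |KM| = 12.40 ✓; ∠(KM, MJ) = 90.00° ✓; |MJ| = 12.40 ✓; ∠MJB = 114.4° ✓; |JB| = 23.30 ✗.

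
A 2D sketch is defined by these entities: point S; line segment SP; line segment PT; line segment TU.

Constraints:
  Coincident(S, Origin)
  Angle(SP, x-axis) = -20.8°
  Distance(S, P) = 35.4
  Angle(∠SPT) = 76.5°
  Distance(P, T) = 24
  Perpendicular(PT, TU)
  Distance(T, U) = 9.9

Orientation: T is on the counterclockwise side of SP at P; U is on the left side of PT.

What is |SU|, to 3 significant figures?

29.1

S is at the origin; SP runs at -20.8° with length 35.4, so P = 35.4·(cos -20.8°, sin -20.8°) = (33.1, -12.6). ∠SPT = 76.5°, so PT runs at -20.8° + (180° − 76.5°) = 82.7° from the x-axis; with |PT| = 24.0, T = P + 24.0·(cos 82.7°, sin 82.7°) = (36.1, 11.2). PT is perpendicular to TU; with |TU| = 9.9 on the left of PT, U = T + 9.9·(-0.992, 0.127) = (26.3, 12.5). Then |SU| = |U − S| = 29.1.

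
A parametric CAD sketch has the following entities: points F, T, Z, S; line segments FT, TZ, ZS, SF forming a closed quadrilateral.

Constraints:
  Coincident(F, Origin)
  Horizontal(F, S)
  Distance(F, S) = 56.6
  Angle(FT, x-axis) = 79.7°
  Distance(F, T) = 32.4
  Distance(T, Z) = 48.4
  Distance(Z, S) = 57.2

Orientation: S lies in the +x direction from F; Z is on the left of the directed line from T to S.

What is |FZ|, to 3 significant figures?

73.8

Checks: |TZ| = 48.40 ✓; |ZS| = 57.20 ✓.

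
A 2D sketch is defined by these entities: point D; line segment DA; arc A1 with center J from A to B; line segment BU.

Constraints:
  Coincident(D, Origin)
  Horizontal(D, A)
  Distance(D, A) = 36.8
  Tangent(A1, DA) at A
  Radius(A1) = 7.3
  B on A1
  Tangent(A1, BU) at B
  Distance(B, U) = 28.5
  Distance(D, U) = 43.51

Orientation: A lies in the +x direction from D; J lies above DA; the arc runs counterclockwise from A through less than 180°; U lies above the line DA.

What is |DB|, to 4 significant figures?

44.27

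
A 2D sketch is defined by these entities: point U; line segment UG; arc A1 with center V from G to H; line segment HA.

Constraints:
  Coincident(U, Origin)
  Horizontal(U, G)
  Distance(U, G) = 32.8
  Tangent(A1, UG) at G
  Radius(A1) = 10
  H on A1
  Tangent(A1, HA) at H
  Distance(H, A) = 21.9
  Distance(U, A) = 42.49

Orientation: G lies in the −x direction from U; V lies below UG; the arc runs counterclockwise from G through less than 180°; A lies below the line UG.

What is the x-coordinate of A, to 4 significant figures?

-26.48

Checks: U.y = 0.00, G.y = 0.00 ✓; ∠(VG, GU) = 90.00° ✓; |VG| = 10.00 ✓; |VH| = 10.00 ✓; ∠(VH, HA) = 90.00° ✓; |HA| = 21.90 ✓; |UA| = 42.49 ✓.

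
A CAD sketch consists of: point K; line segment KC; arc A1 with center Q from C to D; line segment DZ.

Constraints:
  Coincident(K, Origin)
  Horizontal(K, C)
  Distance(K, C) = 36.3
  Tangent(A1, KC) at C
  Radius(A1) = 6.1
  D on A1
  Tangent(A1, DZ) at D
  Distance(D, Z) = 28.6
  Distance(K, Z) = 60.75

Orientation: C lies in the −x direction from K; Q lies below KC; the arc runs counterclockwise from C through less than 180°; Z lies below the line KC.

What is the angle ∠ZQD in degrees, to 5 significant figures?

77.960°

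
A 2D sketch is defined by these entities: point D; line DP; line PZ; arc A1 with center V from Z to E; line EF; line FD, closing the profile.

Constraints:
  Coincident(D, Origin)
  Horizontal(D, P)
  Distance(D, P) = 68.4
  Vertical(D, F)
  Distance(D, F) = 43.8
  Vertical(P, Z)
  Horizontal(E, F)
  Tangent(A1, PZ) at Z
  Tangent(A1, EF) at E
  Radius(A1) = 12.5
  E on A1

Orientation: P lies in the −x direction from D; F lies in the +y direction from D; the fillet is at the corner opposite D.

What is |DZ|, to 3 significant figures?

75.2

D is at the origin; DP is horizontal with |DP| = 68.4 and P on the −x side, so P = (-68.4, 0.00). DF is vertical with |DF| = 43.8 and F on the +y side, so F = (0.00, 43.8). The virtual corner opposite D is at (-68.4, 43.8). Since A1 is tangent to PZ there, VZ ⟂ PZ and the tangent condition forces VE to be normal to EF, with radius 12.5, so the center V sits 12.5 in from both sides at V = (-55.9, 31.3). That places the tangent points at Z = (-68.4, 31.3) on PZ and E = (-55.9, 43.8) on EF. Then |DZ| = |Z − D| = 75.2.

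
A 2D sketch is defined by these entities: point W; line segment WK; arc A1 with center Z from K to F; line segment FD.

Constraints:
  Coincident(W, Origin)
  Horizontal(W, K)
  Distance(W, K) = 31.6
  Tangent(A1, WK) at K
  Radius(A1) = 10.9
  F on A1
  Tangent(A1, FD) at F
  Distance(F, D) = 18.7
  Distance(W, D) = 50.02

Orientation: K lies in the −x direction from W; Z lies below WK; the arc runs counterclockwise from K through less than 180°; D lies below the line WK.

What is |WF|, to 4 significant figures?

44.22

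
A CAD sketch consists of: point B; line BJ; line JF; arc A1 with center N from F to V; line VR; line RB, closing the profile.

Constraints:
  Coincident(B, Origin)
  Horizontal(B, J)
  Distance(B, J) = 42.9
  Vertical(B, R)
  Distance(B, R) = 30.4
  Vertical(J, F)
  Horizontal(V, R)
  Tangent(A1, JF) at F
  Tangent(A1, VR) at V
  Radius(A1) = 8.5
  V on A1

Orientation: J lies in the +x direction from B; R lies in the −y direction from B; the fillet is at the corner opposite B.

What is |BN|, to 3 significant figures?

40.8

B and R share the same x with |BR| = 30.4 and R on the −y side, so R = (0.00, -30.4). The virtual corner opposite B is at (42.9, -30.4). Since A1 is tangent to JF there, NF ⟂ JF and A1 meets VR tangentially, so NV is at right angles to VR, with radius 8.5, so the center N sits 8.5 in from both sides at N = (34.4, -21.9). Then |BN| = |N − B| = 40.8.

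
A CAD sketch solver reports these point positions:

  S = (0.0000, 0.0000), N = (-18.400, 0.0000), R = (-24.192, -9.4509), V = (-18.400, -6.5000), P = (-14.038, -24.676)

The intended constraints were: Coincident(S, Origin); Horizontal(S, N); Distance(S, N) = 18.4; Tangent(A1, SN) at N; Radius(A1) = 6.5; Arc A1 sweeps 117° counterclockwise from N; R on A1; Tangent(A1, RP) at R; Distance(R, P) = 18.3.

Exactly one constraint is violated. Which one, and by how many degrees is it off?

Tangent(A1, RP) at R — off by 6.70°.

S = (0.00, 0.00) ✓; S.y = 0.00, N.y = 0.00 ✓; |SN| = 18.40 ✓; ∠(VN, NS) = 90.00° ✓; |VN| = 6.500 ✓; bearing(V→R) − bearing(V→N) = 117.0° ✓; |VR| = 6.500 ✓; ∠(VR, RP) = 83.30° ✗; |RP| = 18.30 ✓.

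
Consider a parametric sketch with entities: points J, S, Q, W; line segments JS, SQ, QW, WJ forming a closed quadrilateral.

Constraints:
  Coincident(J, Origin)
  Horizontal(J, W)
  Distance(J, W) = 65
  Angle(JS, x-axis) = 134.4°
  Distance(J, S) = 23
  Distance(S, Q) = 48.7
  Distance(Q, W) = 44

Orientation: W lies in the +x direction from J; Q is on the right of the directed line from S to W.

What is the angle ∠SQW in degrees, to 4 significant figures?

126.3°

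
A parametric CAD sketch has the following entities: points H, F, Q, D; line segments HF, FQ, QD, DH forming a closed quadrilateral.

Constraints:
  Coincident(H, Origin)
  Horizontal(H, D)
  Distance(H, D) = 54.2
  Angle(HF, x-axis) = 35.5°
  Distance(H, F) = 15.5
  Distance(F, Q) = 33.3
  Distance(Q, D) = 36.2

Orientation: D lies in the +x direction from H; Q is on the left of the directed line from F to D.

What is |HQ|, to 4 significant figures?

48.70

H is at the origin; HD is horizontal with |HD| = 54.2 and D in +x, so D = (54.2, 0). HF runs at 35.5° with |HF| = 15.5, so F = (12.62, 9.001). Q is determined by |FQ| = 33.3 and |QD| = 36.2 together: it lies at the intersection of circle(F, 33.3) and circle(D, 36.2). With |FD| = 42.54, the foot of the radical line on FD is 18.90 from F and the perpendicular offset is √(33.3² − 18.90²) = 27.41. Taking the left-of-FD solution: Q = (36.89, 31.80).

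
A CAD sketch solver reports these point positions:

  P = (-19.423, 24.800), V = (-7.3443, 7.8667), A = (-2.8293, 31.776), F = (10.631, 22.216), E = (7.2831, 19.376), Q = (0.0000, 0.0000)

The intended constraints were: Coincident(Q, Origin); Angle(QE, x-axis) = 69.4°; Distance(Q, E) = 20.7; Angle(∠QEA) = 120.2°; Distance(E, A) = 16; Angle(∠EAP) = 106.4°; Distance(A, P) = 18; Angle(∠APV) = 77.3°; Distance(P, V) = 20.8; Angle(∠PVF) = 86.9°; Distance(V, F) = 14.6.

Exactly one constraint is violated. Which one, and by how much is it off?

Distance(V, F) = 14.6 — off by 8.40.

Q = (0.00, 0.00) ✓; QE at 69.40° ✓; |QE| = 20.70 ✓; ∠QEA = 120.2° ✓; |EA| = 16.00 ✓; ∠EAP = 106.4° ✓; |AP| = 18.00 ✓; ∠APV = 77.30° ✓; |PV| = 20.80 ✓; ∠PVF = 86.90° ✓; |VF| = 23.00 ✗.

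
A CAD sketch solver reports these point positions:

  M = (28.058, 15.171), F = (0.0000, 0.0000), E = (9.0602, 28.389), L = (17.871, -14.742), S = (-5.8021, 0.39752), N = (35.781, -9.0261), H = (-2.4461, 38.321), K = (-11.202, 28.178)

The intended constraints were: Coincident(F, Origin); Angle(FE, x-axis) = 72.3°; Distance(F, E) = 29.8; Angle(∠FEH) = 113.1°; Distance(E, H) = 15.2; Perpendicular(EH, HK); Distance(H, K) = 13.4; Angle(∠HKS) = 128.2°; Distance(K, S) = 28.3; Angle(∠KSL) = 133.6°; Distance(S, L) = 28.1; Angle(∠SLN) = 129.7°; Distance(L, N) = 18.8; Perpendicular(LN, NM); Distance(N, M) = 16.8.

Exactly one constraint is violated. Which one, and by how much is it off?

Distance(N, M) = 16.8 — off by 8.60.

F = (0.00, 0.00) ✓; FE at 72.30° ✓; |FE| = 29.80 ✓; ∠FEH = 113.1° ✓; |EH| = 15.20 ✓; ∠(EH, HK) = 90.00° ✓; |HK| = 13.40 ✓; ∠HKS = 128.2° ✓; |KS| = 28.30 ✓; ∠KSL = 133.6° ✓; |SL| = 28.10 ✓; ∠SLN = 129.7° ✓; |LN| = 18.80 ✓; ∠(LN, NM) = 90.00° ✓; |NM| = 25.40 ✗.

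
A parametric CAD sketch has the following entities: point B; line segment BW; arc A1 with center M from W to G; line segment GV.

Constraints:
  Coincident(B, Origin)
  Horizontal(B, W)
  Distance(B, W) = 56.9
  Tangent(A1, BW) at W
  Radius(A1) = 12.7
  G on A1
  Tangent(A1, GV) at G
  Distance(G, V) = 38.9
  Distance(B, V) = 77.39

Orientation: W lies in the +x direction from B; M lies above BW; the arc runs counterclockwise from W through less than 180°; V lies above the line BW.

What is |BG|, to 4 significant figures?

70.92

B is at the origin; B and W share the same y with |BW| = 56.9 and W on the +x side, so W = (56.90, 0.000). The tangent condition forces MW to be normal to BW, so M = W + (0, 12.7) = (56.90, 12.70). Since MG ⟂ GV (tangency), |MV| = √(12.7² + 38.9²) = 40.92 regardless of where G sits on A1. So V lies on both circle(B, 77.39) and circle(M, 40.92); the above-BW intersection is V = (55.82, 53.61). G is the foot of the tangent from V: G = (68.86, 16.96).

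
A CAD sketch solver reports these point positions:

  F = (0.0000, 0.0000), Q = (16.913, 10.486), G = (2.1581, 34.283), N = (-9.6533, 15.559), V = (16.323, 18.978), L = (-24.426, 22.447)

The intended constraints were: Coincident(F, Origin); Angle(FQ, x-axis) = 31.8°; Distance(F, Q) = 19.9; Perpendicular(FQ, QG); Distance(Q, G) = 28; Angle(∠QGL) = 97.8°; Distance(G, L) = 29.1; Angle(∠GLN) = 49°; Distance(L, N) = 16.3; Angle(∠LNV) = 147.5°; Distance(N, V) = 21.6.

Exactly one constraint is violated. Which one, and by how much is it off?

Distance(N, V) = 21.6 — off by 4.60.

F = (0.00, 0.00) ✓; FQ at 31.80° ✓; |FQ| = 19.90 ✓; ∠(FQ, QG) = 90.00° ✓; |QG| = 28.00 ✓; ∠QGL = 97.80° ✓; |GL| = 29.10 ✓; ∠GLN = 49.00° ✓; |LN| = 16.30 ✓; ∠LNV = 147.5° ✓; |NV| = 26.20 ✗.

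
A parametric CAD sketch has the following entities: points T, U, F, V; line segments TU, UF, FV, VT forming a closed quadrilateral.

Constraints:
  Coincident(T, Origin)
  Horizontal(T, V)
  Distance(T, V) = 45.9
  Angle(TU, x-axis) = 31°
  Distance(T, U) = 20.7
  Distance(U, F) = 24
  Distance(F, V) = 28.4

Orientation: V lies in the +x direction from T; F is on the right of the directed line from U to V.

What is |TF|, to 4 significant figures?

24.55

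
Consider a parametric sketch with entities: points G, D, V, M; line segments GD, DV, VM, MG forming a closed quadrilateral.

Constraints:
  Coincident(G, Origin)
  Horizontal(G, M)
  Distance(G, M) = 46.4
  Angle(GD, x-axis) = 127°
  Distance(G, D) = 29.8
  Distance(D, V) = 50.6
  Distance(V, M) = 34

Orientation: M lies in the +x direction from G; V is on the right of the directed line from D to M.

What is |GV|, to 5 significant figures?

21.008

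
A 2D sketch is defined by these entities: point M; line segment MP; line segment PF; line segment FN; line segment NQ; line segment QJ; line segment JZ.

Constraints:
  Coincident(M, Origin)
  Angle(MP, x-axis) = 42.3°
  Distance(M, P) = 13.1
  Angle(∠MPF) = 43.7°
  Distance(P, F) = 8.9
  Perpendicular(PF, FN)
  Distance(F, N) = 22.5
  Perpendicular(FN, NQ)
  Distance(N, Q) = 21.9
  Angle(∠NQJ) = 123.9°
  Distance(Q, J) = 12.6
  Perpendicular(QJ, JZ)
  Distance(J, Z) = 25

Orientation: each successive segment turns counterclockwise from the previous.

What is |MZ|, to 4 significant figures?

14.02

M is at the origin; MP runs at 42.3° with length 13.1, so P = (9.689, 8.816). ∠MPF = 43.7° gives PF at 178.6° from the x-axis; with |PF| = 8.9, F = (0.7918, 9.034). The perpendicularity gives FN at right angles to PF, so FN runs at -91.40°; with |FN| = 22.5, N = (0.2421, -13.46). FN is perpendicular to NQ, so NQ runs at -1.400°; with |NQ| = 21.9, Q = (22.14, -13.99). ∠NQJ = 123.9° gives QJ at 54.70° from the x-axis; with |QJ| = 12.6, J = (29.42, -3.711). QJ is perpendicular to JZ, so JZ runs at 144.7°; with |JZ| = 25.0, Z = (9.013, 10.74). Then |MZ| = |Z − M| = 14.02.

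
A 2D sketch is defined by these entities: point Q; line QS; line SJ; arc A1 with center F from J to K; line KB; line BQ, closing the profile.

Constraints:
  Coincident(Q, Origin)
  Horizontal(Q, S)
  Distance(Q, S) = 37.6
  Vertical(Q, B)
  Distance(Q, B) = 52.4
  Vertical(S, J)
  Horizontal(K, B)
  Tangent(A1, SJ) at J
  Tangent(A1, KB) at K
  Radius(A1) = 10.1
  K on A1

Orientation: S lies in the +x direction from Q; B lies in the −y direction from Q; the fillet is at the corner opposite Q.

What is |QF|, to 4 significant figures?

50.45

Q is at the origin; Q and S share the same y with |QS| = 37.6 and S on the +x side, so S = (37.60, 0.000). Q and B share the same x with |QB| = 52.4 and B on the −y side, so B = (0.000, -52.40). The virtual corner opposite Q is at (37.60, -52.40). A1 meets SJ tangentially, so FJ is at right angles to SJ and A1 meets KB tangentially, so FK is at right angles to KB, with radius 10.1, so the center F sits 10.1 in from both sides at F = (27.50, -42.30). Then |QF| = |F − Q| = 50.45.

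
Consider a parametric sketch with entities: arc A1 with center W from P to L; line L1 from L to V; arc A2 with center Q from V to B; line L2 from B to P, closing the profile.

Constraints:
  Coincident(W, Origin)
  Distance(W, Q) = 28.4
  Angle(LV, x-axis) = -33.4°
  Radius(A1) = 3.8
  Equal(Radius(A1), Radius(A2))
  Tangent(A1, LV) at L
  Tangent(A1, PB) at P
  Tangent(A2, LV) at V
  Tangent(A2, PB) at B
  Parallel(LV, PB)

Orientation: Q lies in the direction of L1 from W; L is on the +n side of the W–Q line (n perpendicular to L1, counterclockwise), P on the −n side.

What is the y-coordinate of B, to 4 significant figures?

-18.81

The slot axis is L1's direction at -33.4°, so u = (cos -33.4°, sin -33.4°) = (0.8348, -0.5505) and n = (−sin -33.4°, cos -33.4°) = (0.5505, 0.8348). W is at the origin and Q lies 28.4 along u from W, so Q = 28.4·u = (23.71, -15.63). Tangency of A1 to both parallel lines with radius 3.8 puts L and P at W ± 3.8·n: L = (2.092, 3.172), P = (-2.092, -3.172). Equal radii place V and B the same way about Q: V = Q + 3.8·n = (25.80, -12.46), B = Q − 3.8·n = (21.62, -18.81). So B.y = -18.81.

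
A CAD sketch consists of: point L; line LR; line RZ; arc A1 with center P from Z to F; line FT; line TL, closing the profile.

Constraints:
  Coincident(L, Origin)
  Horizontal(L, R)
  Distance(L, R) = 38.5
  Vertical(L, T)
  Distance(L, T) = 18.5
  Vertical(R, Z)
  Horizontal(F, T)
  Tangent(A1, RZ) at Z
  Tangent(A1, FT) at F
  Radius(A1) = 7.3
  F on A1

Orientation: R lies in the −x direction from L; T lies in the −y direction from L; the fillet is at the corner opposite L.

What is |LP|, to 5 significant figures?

33.149

LT is vertical with |LT| = 18.5 and T on the −y side, so T = (0.0000, -18.500). The virtual corner opposite L is at (-38.500, -18.500). The tangent condition forces PZ to be normal to RZ and A1 meets FT tangentially, so PF is at right angles to FT, with radius 7.3, so the center P sits 7.3 in from both sides at P = (-31.200, -11.200). Then |LP| = |P − L| = 33.149.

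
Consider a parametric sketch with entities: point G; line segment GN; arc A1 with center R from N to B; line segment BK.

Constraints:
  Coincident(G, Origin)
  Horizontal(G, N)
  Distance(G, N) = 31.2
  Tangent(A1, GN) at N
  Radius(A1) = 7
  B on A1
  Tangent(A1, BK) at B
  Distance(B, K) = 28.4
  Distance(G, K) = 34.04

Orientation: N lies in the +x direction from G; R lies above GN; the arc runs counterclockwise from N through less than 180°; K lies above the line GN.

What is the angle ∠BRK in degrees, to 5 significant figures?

76.154°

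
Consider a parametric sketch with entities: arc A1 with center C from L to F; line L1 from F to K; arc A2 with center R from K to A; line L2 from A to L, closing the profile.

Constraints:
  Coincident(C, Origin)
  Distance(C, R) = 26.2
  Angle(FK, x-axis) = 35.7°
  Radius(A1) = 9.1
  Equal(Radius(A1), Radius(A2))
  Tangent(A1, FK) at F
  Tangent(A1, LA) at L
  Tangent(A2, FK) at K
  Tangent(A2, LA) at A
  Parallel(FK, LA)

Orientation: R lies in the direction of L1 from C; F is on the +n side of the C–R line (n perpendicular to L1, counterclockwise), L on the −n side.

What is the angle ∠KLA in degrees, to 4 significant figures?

34.79°

The slot axis is L1's direction at 35.7°, so u = (cos 35.7°, sin 35.7°) = (0.8121, 0.5835) and n = (−sin 35.7°, cos 35.7°) = (-0.5835, 0.8121). C is at the origin and R lies 26.2 along u from C, so R = 26.2·u = (21.28, 15.29). Tangency of A1 to both parallel lines with radius 9.1 puts F and L at C ± 9.1·n: F = (-5.310, 7.390), L = (5.310, -7.390). Equal radii place K and A the same way about R: K = R + 9.1·n = (15.97, 22.68), A = R − 9.1·n = (26.59, 7.899). Then cos ∠KLA = LK·LA / (|LK||LA|), giving 34.79°.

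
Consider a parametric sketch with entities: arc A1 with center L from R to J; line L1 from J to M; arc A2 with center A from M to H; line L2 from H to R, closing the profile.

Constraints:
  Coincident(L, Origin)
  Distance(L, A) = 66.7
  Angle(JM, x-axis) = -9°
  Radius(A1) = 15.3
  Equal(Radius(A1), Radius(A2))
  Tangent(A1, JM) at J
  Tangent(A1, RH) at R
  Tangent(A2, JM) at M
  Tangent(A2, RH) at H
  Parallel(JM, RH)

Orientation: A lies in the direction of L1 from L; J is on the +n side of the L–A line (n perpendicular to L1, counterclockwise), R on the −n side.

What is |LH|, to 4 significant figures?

68.43

The slot axis is L1's direction at -9.0°, so u = (cos -9.0°, sin -9.0°) = (0.9877, -0.1564) and n = (−sin -9.0°, cos -9.0°) = (0.1564, 0.9877). L is at the origin and A lies 66.7 along u from L, so A = 66.7·u = (65.88, -10.43). Tangency of A1 to both parallel lines with radius 15.3 puts J and R at L ± 15.3·n: J = (2.393, 15.11), R = (-2.393, -15.11). Equal radii place M and H the same way about A: M = A + 15.3·n = (68.27, 4.677), H = A − 15.3·n = (63.49, -25.55). Then |LH| = |H − L| = 68.43.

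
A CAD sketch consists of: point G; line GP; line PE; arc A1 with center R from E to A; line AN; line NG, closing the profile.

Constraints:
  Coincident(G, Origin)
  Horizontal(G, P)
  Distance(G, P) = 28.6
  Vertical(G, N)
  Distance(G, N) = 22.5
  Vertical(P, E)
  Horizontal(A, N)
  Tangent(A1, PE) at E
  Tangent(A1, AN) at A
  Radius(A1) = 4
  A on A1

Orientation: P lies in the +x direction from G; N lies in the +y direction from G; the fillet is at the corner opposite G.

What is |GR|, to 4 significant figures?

30.78

G is at the origin; G and P share the same y with |GP| = 28.6 and P on the +x side, so P = (28.60, 0.000). GN is vertical with |GN| = 22.5 and N on the +y side, so N = (0.000, 22.50). The virtual corner opposite G is at (28.60, 22.50). Tangency of A1 to PE means the radius RE is perpendicular to PE and since A1 is tangent to AN there, RA ⟂ AN, with radius 4.0, so the center R sits 4.0 in from both sides at R = (24.60, 18.50). Then |GR| = |R − G| = 30.78.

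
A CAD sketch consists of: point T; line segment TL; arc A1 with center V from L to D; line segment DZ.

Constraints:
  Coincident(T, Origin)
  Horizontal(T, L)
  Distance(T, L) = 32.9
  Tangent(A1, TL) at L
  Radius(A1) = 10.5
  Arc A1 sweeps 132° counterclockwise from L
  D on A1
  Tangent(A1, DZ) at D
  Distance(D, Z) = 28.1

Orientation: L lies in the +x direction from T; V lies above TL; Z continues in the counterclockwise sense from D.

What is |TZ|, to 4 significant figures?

44.21

T is at the origin; T and L share the same y with |TL| = 32.9 and L on the +x side, so L = (32.90, 0.000). Since A1 is tangent to TL there, VL ⟂ TL, so V = L + (0, 10.5) = (32.90, 10.50). On A1, L sits at bearing -90° from V; a 132° counterclockwise sweep puts D at bearing 42°, so D = V + 10.5·(cos 42°, sin 42°) = (40.70, 17.53). A1 meets DZ tangentially, so VD is at right angles to DZ, so DZ runs along (−sin 42°, cos 42°); with |DZ| = 28.1, Z = (21.90, 38.41). Then |TZ| = |Z − T| = 44.21.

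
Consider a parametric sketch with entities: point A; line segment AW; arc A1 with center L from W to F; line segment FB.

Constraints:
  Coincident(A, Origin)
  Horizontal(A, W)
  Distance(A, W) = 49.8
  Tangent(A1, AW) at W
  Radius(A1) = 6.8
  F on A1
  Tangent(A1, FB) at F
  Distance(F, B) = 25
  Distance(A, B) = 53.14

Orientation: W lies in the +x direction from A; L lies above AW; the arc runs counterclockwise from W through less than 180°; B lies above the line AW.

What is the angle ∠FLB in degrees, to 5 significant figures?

74.784°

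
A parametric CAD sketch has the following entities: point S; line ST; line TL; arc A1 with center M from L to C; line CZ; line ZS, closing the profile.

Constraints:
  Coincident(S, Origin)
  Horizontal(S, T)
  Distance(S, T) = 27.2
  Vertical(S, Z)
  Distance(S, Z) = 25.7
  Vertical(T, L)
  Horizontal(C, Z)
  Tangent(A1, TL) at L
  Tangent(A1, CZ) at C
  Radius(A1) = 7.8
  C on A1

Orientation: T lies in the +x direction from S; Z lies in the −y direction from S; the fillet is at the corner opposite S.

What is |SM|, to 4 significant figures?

26.40

S is at the origin; S and T share the same y with |ST| = 27.2 and T on the +x side, so T = (27.20, 0.000). S and Z share the same x with |SZ| = 25.7 and Z on the −y side, so Z = (0.000, -25.70). The virtual corner opposite S is at (27.20, -25.70). Since A1 is tangent to TL there, ML ⟂ TL and since A1 is tangent to CZ there, MC ⟂ CZ, with radius 7.8, so the center M sits 7.8 in from both sides at M = (19.40, -17.90). Then |SM| = |M − S| = 26.40.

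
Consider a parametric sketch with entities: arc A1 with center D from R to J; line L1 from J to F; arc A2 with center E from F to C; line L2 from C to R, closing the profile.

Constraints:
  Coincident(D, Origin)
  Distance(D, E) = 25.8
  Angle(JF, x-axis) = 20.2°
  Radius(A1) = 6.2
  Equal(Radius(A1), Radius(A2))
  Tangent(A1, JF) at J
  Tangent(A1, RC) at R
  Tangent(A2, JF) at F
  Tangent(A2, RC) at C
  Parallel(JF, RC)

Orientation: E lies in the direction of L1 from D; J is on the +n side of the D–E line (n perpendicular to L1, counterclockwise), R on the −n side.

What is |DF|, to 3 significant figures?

26.5

Tangency of A1 to both parallel lines with radius 6.2 puts J and R at D ± 6.2·n: J = (-2.14, 5.82), R = (2.14, -5.82). Equal radii place F and C the same way about E: F = E + 6.2·n = (22.1, 14.7), C = E − 6.2·n = (26.4, 3.09). Then |DF| = |F − D| = 26.5.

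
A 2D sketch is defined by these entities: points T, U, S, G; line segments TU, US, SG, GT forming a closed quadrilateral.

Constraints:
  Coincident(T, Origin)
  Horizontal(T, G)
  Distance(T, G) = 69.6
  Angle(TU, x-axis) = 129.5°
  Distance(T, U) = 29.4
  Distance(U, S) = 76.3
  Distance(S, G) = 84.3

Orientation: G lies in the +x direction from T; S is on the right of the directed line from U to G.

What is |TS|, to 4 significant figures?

50.73

T is at the origin; T and G share the same y with |TG| = 69.6 and G in +x, so G = (69.6, 0). TU runs at 129.5° with |TU| = 29.4, so U = (-18.70, 22.69). S is determined by |US| = 76.3 and |SG| = 84.3 together: it lies at the intersection of circle(U, 76.3) and circle(G, 84.3). With |UG| = 91.17, the foot of the radical line on UG is 38.54 from U and the perpendicular offset is √(76.3² − 38.54²) = 65.85. Taking the right-of-UG solution: S = (2.239, -50.68).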